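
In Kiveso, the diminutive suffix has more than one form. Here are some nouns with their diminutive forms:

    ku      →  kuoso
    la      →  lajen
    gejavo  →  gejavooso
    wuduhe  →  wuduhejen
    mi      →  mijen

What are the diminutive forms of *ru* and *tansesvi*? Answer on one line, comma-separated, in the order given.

The pattern is rounding harmony: -oso when the last vowel of the stem is a rounded vowel (*ku*, *gejavo*); -jen when the last vowel of the stem is an unrounded vowel (*la*, *wuduhe*, *mi*).
The last vowel of *ru* is /u/, which is a rounded vowel, so the suffix is -oso, giving *ruoso*.
*tansesvi* — last vowel /i/ (an unrounded vowel) → -jen → *tansesvijen*.

ruoso, tansesvijen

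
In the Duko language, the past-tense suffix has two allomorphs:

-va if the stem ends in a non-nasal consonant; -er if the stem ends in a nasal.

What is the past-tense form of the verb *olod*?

olodva

*olod*: final consonant = /d/, non-nasal → -va → *olodva*.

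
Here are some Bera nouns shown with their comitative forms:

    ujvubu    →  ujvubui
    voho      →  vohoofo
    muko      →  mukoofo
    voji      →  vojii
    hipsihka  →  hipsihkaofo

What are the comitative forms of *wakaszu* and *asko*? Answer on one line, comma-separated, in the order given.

wakaszui, askoofo

The suffix is conditioned by the last vowel: -i when the last vowel of the stem is a high vowel (*ujvubu*, *voji*); -ofo when the last vowel of the stem is a non-high vowel (*voho*, *muko*, *hipsihka*).
*wakaszu*: last vowel = /u/, a high vowel → -i → *wakaszui*.
Since the last vowel of *asko* is /o/ (a non-high vowel), it takes -ofo, giving *askoofo*.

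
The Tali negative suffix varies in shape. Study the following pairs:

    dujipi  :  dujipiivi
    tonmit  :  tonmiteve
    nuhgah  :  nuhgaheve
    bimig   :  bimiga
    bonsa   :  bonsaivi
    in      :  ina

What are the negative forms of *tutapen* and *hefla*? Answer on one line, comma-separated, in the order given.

tutapena, heflaivi

Looking at the final sound of each stem: -eve when the stem ends in a voiceless consonant (*tonmit*, *nuhgah*); -a when the stem ends in a voiced consonant (*bimig*, *in*); -ivi when the stem ends in a vowel (*dujipi*, *bonsa*).
*tutapen* — final sound /n/ (a voiced consonant) → -a → *tutapena*.
The final sound of *hefla* is /a/, which is a vowel, so the suffix is -ivi, giving *heflaivi*.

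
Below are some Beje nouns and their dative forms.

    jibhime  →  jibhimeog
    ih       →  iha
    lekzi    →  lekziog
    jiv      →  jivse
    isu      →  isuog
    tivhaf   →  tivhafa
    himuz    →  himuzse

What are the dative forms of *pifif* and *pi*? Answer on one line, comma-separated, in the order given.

pififa, piog

The suffix is conditioned by the final sound: -a when the stem ends in a voiceless consonant (*ih*, *tivhaf*); -se when the stem ends in a voiced consonant (*jiv*, *himuz*); -og when the stem ends in a vowel (*jibhime*, *lekzi*, *isu*).
The final sound of *pifif* is /f/, which is a voiceless consonant, so the suffix is -a, giving *pififa*.
Since the final sound of *pi* is /i/ (a vowel), it takes -og, giving *piog*.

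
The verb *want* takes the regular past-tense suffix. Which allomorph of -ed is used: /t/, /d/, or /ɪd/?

/ɪd/

The stem *want* ends in /t/ or /d/.
The -ed suffix is realized as /ɪd/ after /t, d/; as /t/ after other voiceless consonants; and as /d/ after other voiced sounds.
So -ed on *want* is pronounced /ɪd/.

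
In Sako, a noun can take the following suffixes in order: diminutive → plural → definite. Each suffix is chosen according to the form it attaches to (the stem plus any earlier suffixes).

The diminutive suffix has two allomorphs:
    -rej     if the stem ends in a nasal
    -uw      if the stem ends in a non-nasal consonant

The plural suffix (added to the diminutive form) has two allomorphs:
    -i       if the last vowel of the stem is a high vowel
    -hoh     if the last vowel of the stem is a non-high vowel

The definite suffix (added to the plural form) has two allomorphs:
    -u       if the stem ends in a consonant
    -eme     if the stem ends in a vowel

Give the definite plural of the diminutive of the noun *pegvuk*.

pegvukuwieme

*pegvuk*: final consonant = /k/, non-nasal → -uw → *pegvukuw*.
Since the last vowel of the diminutive form *pegvukuw* is /u/ (a high vowel), it takes -i, giving *pegvukuwi*.
The plural form *pegvukuwi*: final sound = /i/, a vowel → -eme → *pegvukuwieme*.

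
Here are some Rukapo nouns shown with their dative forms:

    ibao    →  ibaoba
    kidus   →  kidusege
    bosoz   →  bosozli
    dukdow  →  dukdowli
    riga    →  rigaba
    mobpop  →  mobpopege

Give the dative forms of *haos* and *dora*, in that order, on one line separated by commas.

haosege, doraba

Looking at the final sound of each stem: -ege when the stem ends in a voiceless consonant (*kidus*, *mobpop*); -li when the stem ends in a voiced consonant (*bosoz*, *dukdow*); -ba when the stem ends in a vowel (*ibao*, *riga*).
The final sound of *haos* is /s/, which is a voiceless consonant, so the suffix is -ege, giving *haosege*.
Since the final sound of *dora* is /a/ (a vowel), it takes -ba, giving *doraba*.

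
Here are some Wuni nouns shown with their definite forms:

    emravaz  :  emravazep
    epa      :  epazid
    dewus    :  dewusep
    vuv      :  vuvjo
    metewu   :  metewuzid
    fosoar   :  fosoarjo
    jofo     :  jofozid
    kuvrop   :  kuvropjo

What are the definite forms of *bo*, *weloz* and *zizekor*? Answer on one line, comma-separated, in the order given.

The pattern is sibilance of the final sound: -ep when the stem ends in a sibilant (*emravaz*, *dewus*); -jo when the stem ends in a non-sibilant consonant (*vuv*, *fosoar*, *kuvrop*); -zid when the stem ends in a vowel (*epa*, *metewu*, *jofo*).
*bo* — final sound /o/ (a vowel) → -zid → *bozid*.
Since the final sound of *weloz* is /z/ (a sibilant), it takes -ep, giving *welozep*.
*zizekor* — final sound /r/ (a non-sibilant consonant) → -jo → *zizekorjo*.

bozid, welozep, zizekorjo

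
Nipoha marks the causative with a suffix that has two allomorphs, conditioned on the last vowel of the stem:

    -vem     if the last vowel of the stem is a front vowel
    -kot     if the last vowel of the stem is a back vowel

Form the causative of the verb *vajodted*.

The last vowel of *vajodted* is /e/, which is a front vowel, so the suffix is -vem, giving *vajodtedvem*.

vajodtedvem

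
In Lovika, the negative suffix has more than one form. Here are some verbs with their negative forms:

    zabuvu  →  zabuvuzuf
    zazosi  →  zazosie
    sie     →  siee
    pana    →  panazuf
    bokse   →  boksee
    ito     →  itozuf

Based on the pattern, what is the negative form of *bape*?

Looking at the last vowel of each stem: -e when the last vowel of the stem is a front vowel (*zazosi*, *sie*, *bokse*); -zuf when the last vowel of the stem is a back vowel (*zabuvu*, *pana*, *ito*).
*bape* — last vowel /e/ (a front vowel) → -e → *bapee*.

bapee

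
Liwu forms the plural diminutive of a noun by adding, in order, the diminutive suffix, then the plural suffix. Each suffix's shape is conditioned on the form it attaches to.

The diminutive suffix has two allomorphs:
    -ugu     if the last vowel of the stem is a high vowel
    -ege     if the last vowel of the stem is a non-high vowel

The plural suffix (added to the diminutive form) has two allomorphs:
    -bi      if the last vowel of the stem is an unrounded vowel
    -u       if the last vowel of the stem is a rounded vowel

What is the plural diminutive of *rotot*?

*rotot* — last vowel /o/ (a non-high vowel) → -ege → *rototege*.
The diminutive form *rototege* — last vowel /e/ (an unrounded vowel) → -bi → *rototegebi*.

rototegebi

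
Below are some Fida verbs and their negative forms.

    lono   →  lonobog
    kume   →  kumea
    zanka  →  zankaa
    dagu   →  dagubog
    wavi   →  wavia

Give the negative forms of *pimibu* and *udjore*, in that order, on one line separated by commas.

pimibubog, udjorea

Looking at the last vowel of each stem: -bog when the last vowel of the stem is a rounded vowel (*lono*, *dagu*); -a when the last vowel of the stem is an unrounded vowel (*kume*, *zanka*, *wavi*).
Since the last vowel of *pimibu* is /u/ (a rounded vowel), it takes -bog, giving *pimibubog*.
*udjore*: last vowel = /e/, an unrounded vowel → -a → *udjorea*.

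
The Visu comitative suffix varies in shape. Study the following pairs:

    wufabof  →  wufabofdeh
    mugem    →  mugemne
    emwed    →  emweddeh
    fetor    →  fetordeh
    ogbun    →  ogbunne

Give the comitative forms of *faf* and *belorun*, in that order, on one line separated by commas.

Looking at the final consonant of each stem: -ne when the stem ends in a nasal (*mugem*, *ogbun*); -deh when the stem ends in a non-nasal consonant (*wufabof*, *emwed*, *fetor*).
*faf* — final consonant /f/ (non-nasal) → -deh → *fafdeh*.
The final consonant of *belorun* is /n/, which is a nasal, so the suffix is -ne, giving *belorunne*.

fafdeh, belorunne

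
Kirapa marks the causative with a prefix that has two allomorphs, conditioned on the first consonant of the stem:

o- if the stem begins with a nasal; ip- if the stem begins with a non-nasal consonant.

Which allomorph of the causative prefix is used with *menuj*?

*menuj* — first consonant /m/ (a nasal) → o-.

o-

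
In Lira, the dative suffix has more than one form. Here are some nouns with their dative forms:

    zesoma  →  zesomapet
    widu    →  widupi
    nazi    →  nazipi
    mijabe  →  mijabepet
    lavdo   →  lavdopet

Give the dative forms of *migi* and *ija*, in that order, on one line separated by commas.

The suffix is conditioned by the last vowel: -pi when the last vowel of the stem is a high vowel (*widu*, *nazi*); -pet when the last vowel of the stem is a non-high vowel (*zesoma*, *mijabe*, *lavdo*).
*migi* — last vowel /i/ (a high vowel) → -pi → *migipi*.
Since the last vowel of *ija* is /a/ (a non-high vowel), it takes -pet, giving *ijapet*.

migipi, ijapet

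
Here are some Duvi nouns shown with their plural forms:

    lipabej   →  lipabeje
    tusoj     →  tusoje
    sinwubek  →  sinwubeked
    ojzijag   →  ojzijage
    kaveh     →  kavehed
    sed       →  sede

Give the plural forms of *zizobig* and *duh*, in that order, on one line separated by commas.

The pattern is voicing of the final consonant: -ed when the stem ends in a voiceless consonant (*sinwubek*, *kaveh*); -e when the stem ends in a voiced consonant (*lipabej*, *tusoj*, *ojzijag*, *sed*).
*zizobig*: final consonant = /g/, voiced → -e → *zizobige*.
*duh*: final consonant = /h/, voiceless → -ed → *duhed*.

zizobige, duhed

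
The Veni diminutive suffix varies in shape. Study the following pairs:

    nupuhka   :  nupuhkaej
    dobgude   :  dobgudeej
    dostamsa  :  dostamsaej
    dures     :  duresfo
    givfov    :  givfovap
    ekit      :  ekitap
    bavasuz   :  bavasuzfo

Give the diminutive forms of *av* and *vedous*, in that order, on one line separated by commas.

avap, vedousfo

The pattern is sibilance of the final sound: -fo when the stem ends in a sibilant (*dures*, *bavasuz*); -ap when the stem ends in a non-sibilant consonant (*givfov*, *ekit*); -ej when the stem ends in a vowel (*nupuhka*, *dobgude*, *dostamsa*).
The final sound of *av* is /v/, which is a non-sibilant consonant, so the suffix is -ap, giving *avap*.
*vedous* — final sound /s/ (a sibilant) → -fo → *vedousfo*.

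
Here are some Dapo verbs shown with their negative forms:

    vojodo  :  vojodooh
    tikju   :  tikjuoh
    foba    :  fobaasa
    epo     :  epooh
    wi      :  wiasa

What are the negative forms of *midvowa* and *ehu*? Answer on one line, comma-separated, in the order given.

The pattern is rounding harmony: -oh when the last vowel of the stem is a rounded vowel (*vojodo*, *tikju*, *epo*); -asa when the last vowel of the stem is an unrounded vowel (*foba*, *wi*).
Since the last vowel of *midvowa* is /a/ (an unrounded vowel), it takes -asa, giving *midvowaasa*.
*ehu* — last vowel /u/ (a rounded vowel) → -oh → *ehuoh*.

midvowaasa, ehuoh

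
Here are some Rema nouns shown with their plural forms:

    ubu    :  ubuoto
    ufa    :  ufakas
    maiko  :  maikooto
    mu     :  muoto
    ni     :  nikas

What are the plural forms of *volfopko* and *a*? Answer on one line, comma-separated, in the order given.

The pattern is rounding harmony: -oto when the last vowel of the stem is a rounded vowel (*ubu*, *maiko*, *mu*); -kas when the last vowel of the stem is an unrounded vowel (*ufa*, *ni*).
*volfopko*: last vowel = /o/, a rounded vowel → -oto → *volfopkooto*.
Since the last vowel of *a* is /a/ (an unrounded vowel), it takes -kas, giving *akas*.

volfopkooto, akas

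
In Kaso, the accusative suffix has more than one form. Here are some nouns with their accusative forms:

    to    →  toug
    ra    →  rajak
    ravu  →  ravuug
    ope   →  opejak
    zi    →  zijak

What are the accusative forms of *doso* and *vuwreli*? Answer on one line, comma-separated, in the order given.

dosoug, vuwrelijak

The suffix is conditioned by the last vowel: -ug when the last vowel of the stem is a rounded vowel (*to*, *ravu*); -jak when the last vowel of the stem is an unrounded vowel (*ra*, *ope*, *zi*).
Since the last vowel of *doso* is /o/ (a rounded vowel), it takes -ug, giving *dosoug*.
*vuwreli*: last vowel = /i/, an unrounded vowel → -jak → *vuwrelijak*.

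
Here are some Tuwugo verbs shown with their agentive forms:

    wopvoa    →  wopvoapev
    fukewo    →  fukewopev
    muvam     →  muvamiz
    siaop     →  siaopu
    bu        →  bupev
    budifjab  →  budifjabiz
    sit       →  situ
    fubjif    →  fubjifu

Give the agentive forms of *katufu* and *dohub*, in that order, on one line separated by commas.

katufupev, dohubiz

The pattern is voicing of the final sound: -u when the stem ends in a voiceless consonant (*siaop*, *sit*, *fubjif*); -iz when the stem ends in a voiced consonant (*muvam*, *budifjab*); -pev when the stem ends in a vowel (*wopvoa*, *fukewo*, *bu*).
*katufu*: final sound = /u/, a vowel → -pev → *katufupev*.
The final sound of *dohub* is /b/, which is a voiced consonant, so the suffix is -iz, giving *dohubiz*.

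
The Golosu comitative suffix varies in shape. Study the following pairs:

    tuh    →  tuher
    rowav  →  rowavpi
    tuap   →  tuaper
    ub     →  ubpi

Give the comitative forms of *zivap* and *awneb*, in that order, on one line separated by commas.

The suffix is conditioned by the final consonant: -er when the stem ends in a voiceless consonant (*tuh*, *tuap*); -pi when the stem ends in a voiced consonant (*rowav*, *ub*).
*zivap*: final consonant = /p/, voiceless → -er → *zivaper*.
Since the final consonant of *awneb* is /b/ (voiced), it takes -pi, giving *awnebpi*.

zivaper, awnebpi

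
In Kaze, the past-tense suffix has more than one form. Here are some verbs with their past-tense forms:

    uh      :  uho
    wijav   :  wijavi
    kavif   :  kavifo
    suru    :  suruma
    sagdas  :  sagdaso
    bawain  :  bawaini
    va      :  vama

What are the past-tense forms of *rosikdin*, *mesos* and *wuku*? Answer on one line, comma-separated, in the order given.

Looking at the final sound of each stem: -o when the stem ends in a voiceless consonant (*uh*, *kavif*, *sagdas*); -i when the stem ends in a voiced consonant (*wijav*, *bawain*); -ma when the stem ends in a vowel (*suru*, *va*).
*rosikdin*: final sound = /n/, a voiced consonant → -i → *rosikdini*.
*mesos* — final sound /s/ (a voiceless consonant) → -o → *mesoso*.
*wuku* — final sound /u/ (a vowel) → -ma → *wukuma*.

rosikdini, mesoso, wukuma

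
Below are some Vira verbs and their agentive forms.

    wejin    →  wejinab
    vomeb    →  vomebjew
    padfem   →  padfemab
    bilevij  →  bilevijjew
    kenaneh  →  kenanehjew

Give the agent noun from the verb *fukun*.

fukunab

The alternation tracks the final consonant of the stem — -ab when the stem ends in a nasal (*wejin*, *padfem*); -jew when the stem ends in a non-nasal consonant (*vomeb*, *bilevij*, *kenaneh*).
Since the final consonant of *fukun* is /n/ (a nasal), it takes -ab, giving *fukunab*.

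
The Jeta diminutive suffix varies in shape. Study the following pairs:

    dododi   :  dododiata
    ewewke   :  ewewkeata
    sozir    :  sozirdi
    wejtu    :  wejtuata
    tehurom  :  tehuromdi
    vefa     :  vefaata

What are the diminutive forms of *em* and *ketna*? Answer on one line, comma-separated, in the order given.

emdi, ketnaata

The pattern is consonant vs. vowel: -di when the stem ends in a consonant (*sozir*, *tehurom*); -ata when the stem ends in a vowel (*dododi*, *ewewke*, *wejtu*, *vefa*).
Since the final sound of *em* is /m/ (a consonant), it takes -di, giving *emdi*.
*ketna*: final sound = /a/, a vowel → -ata → *ketnaata*.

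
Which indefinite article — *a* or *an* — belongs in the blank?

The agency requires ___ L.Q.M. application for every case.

The indefinite article is chosen by the initial *sound* of the following word, not its spelling.
The initialism *L.Q.M.* is read letter by letter; the first letter, L, is pronounced /ɛl/, which begins with a vowel sound.
So the article is *an*: The agency requires an L.Q.M. application for every case.

an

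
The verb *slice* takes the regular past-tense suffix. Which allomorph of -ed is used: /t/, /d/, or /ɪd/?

/t/

The stem *slice* ends in a voiceless consonant other than /t/.
The -ed suffix is realized as /ɪd/ after /t, d/; as /t/ after other voiceless consonants; and as /d/ after other voiced sounds.
So -ed on *slice* is pronounced /t/.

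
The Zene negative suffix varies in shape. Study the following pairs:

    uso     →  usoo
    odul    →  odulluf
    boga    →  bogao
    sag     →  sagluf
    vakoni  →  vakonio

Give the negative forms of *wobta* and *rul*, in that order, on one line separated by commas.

wobtao, rulluf

The alternation tracks the final sound of the stem — -luf when the stem ends in a consonant (*odul*, *sag*); -o when the stem ends in a vowel (*uso*, *boga*, *vakoni*).
*wobta*: final sound = /a/, a vowel → -o → *wobtao*.
The final sound of *rul* is /l/, which is a consonant, so the suffix is -luf, giving *rulluf*.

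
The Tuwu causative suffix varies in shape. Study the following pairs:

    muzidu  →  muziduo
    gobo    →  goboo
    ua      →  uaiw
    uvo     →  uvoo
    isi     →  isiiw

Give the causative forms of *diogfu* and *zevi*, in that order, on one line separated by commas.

diogfuo, zeviiw

The alternation tracks the last vowel of the stem — -o when the last vowel of the stem is a rounded vowel (*muzidu*, *gobo*, *uvo*); -iw when the last vowel of the stem is an unrounded vowel (*ua*, *isi*).
Since the last vowel of *diogfu* is /u/ (a rounded vowel), it takes -o, giving *diogfuo*.
Since the last vowel of *zevi* is /i/ (an unrounded vowel), it takes -iw, giving *zeviiw*.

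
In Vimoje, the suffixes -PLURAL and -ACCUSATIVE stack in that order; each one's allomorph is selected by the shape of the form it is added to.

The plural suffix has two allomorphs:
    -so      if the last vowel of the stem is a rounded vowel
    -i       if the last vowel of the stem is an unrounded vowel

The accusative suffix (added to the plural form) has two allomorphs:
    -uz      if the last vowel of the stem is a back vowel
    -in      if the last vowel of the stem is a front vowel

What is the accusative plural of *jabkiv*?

jabkiviin

*jabkiv* — last vowel /i/ (an unrounded vowel) → -i → *jabkivi*.
The plural form *jabkivi* — last vowel /i/ (a front vowel) → -in → *jabkiviin*.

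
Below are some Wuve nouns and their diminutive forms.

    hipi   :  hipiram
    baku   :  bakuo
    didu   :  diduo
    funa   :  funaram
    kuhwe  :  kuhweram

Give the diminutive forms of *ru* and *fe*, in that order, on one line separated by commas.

ruo, feram

Looking at the last vowel of each stem: -o when the last vowel of the stem is a rounded vowel (*baku*, *didu*); -ram when the last vowel of the stem is an unrounded vowel (*hipi*, *funa*, *kuhwe*).
Since the last vowel of *ru* is /u/ (a rounded vowel), it takes -o, giving *ruo*.
*fe* — last vowel /e/ (an unrounded vowel) → -ram → *feram*.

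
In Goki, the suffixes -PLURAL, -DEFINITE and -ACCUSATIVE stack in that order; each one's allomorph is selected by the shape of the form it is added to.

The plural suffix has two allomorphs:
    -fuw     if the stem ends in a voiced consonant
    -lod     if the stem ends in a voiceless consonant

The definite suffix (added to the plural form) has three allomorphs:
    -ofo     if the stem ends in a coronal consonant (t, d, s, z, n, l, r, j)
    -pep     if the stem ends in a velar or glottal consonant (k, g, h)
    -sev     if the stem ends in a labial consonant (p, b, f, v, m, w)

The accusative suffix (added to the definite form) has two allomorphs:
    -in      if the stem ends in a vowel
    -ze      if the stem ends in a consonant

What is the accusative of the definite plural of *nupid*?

*nupid* — final consonant /d/ (voiced) → -fuw → *nupidfuw*.
Since the final consonant of the plural form *nupidfuw* is /w/ (labial), it takes -sev, giving *nupidfuwsev*.
The definite form *nupidfuwsev*: final sound = /v/, a consonant → -ze → *nupidfuwsevze*.

nupidfuwsevze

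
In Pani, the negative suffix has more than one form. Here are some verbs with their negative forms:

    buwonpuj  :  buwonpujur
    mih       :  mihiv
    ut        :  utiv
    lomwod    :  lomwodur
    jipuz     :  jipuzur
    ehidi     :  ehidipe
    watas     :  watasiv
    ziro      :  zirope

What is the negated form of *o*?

ope

Looking at the final sound of each stem: -iv when the stem ends in a voiceless consonant (*mih*, *ut*, *watas*); -ur when the stem ends in a voiced consonant (*buwonpuj*, *lomwod*, *jipuz*); -pe when the stem ends in a vowel (*ehidi*, *ziro*).
*o* — final sound /o/ (a vowel) → -pe → *ope*.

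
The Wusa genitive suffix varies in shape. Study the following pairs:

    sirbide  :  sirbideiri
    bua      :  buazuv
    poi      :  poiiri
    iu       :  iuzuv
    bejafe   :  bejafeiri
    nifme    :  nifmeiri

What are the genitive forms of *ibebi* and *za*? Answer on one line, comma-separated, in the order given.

The pattern is front/back vowel harmony: -iri when the last vowel of the stem is a front vowel (*sirbide*, *poi*, *bejafe*, *nifme*); -zuv when the last vowel of the stem is a back vowel (*bua*, *iu*).
Since the last vowel of *ibebi* is /i/ (a front vowel), it takes -iri, giving *ibebiiri*.
*za*: last vowel = /a/, a back vowel → -zuv → *zazuv*.

ibebiiri, zazuv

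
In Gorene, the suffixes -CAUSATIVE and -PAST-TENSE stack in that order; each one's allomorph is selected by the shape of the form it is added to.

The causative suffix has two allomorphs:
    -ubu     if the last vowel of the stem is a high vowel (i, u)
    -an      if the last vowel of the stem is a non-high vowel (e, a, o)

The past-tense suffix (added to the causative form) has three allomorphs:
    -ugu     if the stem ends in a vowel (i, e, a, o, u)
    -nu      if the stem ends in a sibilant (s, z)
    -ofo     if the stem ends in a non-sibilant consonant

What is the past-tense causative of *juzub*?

*juzub* — last vowel /u/ (a high vowel) → -ubu → *juzububu*.
The causative form *juzububu* — final sound /u/ (a vowel) → -ugu → *juzububuugu*.

juzububuugu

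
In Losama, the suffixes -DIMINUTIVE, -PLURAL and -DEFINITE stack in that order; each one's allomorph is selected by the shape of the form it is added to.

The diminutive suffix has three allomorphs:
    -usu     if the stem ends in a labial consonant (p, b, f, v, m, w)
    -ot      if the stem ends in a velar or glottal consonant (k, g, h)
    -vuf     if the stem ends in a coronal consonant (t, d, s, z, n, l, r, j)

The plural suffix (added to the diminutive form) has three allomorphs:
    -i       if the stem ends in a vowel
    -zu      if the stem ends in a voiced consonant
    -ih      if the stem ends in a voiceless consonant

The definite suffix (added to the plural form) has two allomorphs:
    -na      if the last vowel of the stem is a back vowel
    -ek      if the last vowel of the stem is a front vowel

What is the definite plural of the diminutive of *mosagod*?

mosagodvufihek

*mosagod* — final consonant /d/ (coronal) → -vuf → *mosagodvuf*.
The diminutive form *mosagodvuf*: final sound = /f/, a voiceless consonant → -ih → *mosagodvufih*.
The plural form *mosagodvufih*: last vowel = /i/, a front vowel → -ek → *mosagodvufihek*.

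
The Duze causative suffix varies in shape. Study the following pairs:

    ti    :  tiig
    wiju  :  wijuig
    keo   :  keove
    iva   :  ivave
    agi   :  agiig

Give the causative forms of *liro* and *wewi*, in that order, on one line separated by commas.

The suffix is conditioned by the last vowel: -ig when the last vowel of the stem is a high vowel (*ti*, *wiju*, *agi*); -ve when the last vowel of the stem is a non-high vowel (*keo*, *iva*).
*liro* — last vowel /o/ (a non-high vowel) → -ve → *lirove*.
*wewi*: last vowel = /i/, a high vowel → -ig → *wewiig*.

lirove, wewiig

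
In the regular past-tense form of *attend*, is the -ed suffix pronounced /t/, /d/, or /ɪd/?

The stem *attend* ends in /t/ or /d/.
The -ed suffix is realized as /ɪd/ after /t, d/; as /t/ after other voiceless consonants; and as /d/ after other voiced sounds.
So -ed on *attend* is pronounced /ɪd/.

/ɪd/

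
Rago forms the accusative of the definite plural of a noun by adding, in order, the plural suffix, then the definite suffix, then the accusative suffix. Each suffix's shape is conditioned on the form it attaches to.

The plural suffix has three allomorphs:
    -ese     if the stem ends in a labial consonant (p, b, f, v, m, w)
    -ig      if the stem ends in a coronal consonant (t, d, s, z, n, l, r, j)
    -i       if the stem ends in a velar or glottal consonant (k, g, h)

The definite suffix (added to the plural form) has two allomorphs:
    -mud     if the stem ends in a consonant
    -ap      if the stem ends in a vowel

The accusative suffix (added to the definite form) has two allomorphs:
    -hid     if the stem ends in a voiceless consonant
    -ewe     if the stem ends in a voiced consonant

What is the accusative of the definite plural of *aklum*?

*aklum* — final consonant /m/ (labial) → -ese → *aklumese*.
The final sound of the plural form *aklumese* is /e/, which is a vowel, so the definite suffix is -ap, giving *aklumeseap*.
Since the final consonant of the definite form *aklumeseap* is /p/ (voiceless), it takes -hid, giving *aklumeseaphid*.

aklumeseaphid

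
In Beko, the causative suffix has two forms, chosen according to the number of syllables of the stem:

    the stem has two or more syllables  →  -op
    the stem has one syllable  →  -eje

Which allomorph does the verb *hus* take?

-eje

*hus* (one syllable) → -eje.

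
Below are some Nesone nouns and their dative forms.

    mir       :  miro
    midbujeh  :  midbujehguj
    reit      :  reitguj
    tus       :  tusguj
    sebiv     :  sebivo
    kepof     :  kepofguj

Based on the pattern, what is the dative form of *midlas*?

midlasguj

Looking at the final consonant of each stem: -guj when the stem ends in a voiceless consonant (*midbujeh*, *reit*, *tus*, *kepof*); -o when the stem ends in a voiced consonant (*mir*, *sebiv*).
*midlas* — final consonant /s/ (voiceless) → -guj → *midlasguj*.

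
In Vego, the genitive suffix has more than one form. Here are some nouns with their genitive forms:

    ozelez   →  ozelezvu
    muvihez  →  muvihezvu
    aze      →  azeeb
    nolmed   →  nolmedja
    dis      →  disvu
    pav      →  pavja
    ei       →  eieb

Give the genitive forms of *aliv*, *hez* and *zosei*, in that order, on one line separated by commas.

The pattern is sibilance of the final sound: -vu when the stem ends in a sibilant (*ozelez*, *muvihez*, *dis*); -ja when the stem ends in a non-sibilant consonant (*nolmed*, *pav*); -eb when the stem ends in a vowel (*aze*, *ei*).
*aliv*: final sound = /v/, a non-sibilant consonant → -ja → *alivja*.
*hez* — final sound /z/ (a sibilant) → -vu → *hezvu*.
*zosei* — final sound /i/ (a vowel) → -eb → *zoseieb*.

alivja, hezvu, zoseieb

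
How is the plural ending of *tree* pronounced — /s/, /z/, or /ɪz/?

/z/

The stem *tree* ends in a voiced non-sibilant sound.
The plural suffix surfaces as /ɪz/ after sibilants, /s/ after other voiceless consonants, and /z/ after other voiced sounds.
So the plural -s on *tree* is pronounced /z/.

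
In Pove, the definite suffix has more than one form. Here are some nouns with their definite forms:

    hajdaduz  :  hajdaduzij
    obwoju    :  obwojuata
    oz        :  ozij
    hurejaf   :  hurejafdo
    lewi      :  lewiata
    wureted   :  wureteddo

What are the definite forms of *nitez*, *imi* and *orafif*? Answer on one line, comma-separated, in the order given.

nitezij, imiata, orafifdo

The alternation tracks the final sound of the stem — -ij when the stem ends in a sibilant (*hajdaduz*, *oz*); -do when the stem ends in a non-sibilant consonant (*hurejaf*, *wureted*); -ata when the stem ends in a vowel (*obwoju*, *lewi*).
Since the final sound of *nitez* is /z/ (a sibilant), it takes -ij, giving *nitezij*.
The final sound of *imi* is /i/, which is a vowel, so the suffix is -ata, giving *imiata*.
*orafif* — final sound /f/ (a non-sibilant consonant) → -do → *orafifdo*.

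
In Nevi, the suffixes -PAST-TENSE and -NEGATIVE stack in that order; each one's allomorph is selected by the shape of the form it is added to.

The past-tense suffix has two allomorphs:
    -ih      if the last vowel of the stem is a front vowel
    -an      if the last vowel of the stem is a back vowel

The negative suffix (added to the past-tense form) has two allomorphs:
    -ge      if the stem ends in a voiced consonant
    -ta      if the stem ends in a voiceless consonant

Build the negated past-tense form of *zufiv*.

Since the last vowel of *zufiv* is /i/ (a front vowel), it takes -ih, giving *zufivih*.
The past-tense form *zufivih* — final consonant /h/ (voiceless) → -ta → *zufivihta*.

zufivihta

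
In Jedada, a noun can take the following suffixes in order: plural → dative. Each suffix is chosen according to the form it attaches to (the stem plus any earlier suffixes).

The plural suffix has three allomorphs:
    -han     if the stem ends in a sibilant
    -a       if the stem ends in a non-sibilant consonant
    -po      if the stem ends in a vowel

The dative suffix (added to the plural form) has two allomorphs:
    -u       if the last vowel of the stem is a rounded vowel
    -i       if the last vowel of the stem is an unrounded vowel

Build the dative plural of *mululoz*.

mululozhani

The final sound of *mululoz* is /z/, which is a sibilant, so the plural suffix is -han, giving *mululozhan*.
The last vowel of the plural form *mululozhan* is /a/, which is an unrounded vowel, so the dative suffix is -i, giving *mululozhani*.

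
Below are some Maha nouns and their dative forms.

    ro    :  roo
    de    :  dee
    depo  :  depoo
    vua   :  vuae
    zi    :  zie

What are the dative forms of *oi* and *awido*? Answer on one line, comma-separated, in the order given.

Looking at the last vowel of each stem: -o when the last vowel of the stem is a rounded vowel (*ro*, *depo*); -e when the last vowel of the stem is an unrounded vowel (*de*, *vua*, *zi*).
*oi* — last vowel /i/ (an unrounded vowel) → -e → *oie*.
*awido* — last vowel /o/ (a rounded vowel) → -o → *awidoo*.

oie, awidoo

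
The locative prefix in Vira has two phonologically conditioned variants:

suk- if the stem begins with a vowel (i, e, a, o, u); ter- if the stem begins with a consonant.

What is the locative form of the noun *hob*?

The first sound of *hob* is /h/, which is a consonant, so the prefix is ter-, giving *terhob*.

terhob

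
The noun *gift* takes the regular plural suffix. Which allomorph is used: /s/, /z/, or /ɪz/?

/s/

The stem *gift* ends in a voiceless non-sibilant consonant.
The plural suffix surfaces as /ɪz/ after sibilants, /s/ after other voiceless consonants, and /z/ after other voiced sounds.
So the plural -s on *gift* is pronounced /s/.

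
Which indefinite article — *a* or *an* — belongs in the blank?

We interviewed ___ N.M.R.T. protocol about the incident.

an

The indefinite article is chosen by the initial *sound* of the following word, not its spelling.
The initialism *N.M.R.T.* is read letter by letter; the first letter, N, is pronounced /ɛn/, which begins with a vowel sound.
So the article is *an*: We interviewed an N.M.R.T. protocol about the incident.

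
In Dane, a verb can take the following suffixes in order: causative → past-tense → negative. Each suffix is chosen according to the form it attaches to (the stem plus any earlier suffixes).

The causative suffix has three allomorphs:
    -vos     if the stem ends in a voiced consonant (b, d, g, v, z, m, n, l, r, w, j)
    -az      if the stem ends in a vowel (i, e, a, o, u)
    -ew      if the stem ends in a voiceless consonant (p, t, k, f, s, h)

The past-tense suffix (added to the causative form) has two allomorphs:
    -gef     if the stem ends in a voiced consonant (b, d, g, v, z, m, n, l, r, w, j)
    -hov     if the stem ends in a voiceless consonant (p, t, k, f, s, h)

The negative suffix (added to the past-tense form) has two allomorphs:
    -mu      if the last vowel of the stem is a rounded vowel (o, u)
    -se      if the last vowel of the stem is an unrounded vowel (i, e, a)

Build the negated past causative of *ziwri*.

ziwriazgefse

The final sound of *ziwri* is /i/, which is a vowel, so the causative suffix is -az, giving *ziwriaz*.
Since the final consonant of the causative form *ziwriaz* is /z/ (voiced), it takes -gef, giving *ziwriazgef*.
Since the last vowel of the past-tense form *ziwriazgef* is /e/ (an unrounded vowel), it takes -se, giving *ziwriazgefse*.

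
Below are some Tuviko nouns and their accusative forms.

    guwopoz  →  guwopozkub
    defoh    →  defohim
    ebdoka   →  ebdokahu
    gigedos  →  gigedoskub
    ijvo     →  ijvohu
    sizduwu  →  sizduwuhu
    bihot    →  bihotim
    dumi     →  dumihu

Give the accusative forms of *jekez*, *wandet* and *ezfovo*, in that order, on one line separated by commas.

jekezkub, wandetim, ezfovohu

The alternation tracks the final sound of the stem — -kub when the stem ends in a sibilant (*guwopoz*, *gigedos*); -im when the stem ends in a non-sibilant consonant (*defoh*, *bihot*); -hu when the stem ends in a vowel (*ebdoka*, *ijvo*, *sizduwu*, *dumi*).
*jekez*: final sound = /z/, a sibilant → -kub → *jekezkub*.
The final sound of *wandet* is /t/, which is a non-sibilant consonant, so the suffix is -im, giving *wandetim*.
*ezfovo*: final sound = /o/, a vowel → -hu → *ezfovohu*.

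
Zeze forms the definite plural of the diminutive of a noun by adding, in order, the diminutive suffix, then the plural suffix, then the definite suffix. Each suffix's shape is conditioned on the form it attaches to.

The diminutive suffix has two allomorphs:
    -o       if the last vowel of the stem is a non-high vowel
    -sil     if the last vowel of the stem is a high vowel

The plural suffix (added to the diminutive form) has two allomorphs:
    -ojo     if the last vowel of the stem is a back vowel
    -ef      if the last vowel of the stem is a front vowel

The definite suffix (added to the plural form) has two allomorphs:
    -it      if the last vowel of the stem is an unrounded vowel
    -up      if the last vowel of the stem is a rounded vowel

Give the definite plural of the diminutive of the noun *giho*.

gihooojoup

The last vowel of *giho* is /o/, which is a non-high vowel, so the diminutive suffix is -o, giving *gihoo*.
Since the last vowel of the diminutive form *gihoo* is /o/ (a back vowel), it takes -ojo, giving *gihooojo*.
The plural form *gihooojo* — last vowel /o/ (a rounded vowel) → -up → *gihooojoup*.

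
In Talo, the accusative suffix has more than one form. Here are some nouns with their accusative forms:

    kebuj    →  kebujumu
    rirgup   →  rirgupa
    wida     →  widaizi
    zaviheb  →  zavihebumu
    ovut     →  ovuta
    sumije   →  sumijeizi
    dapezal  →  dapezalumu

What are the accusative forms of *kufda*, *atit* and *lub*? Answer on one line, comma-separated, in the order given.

The pattern is voicing of the final sound: -a when the stem ends in a voiceless consonant (*rirgup*, *ovut*); -umu when the stem ends in a voiced consonant (*kebuj*, *zaviheb*, *dapezal*); -izi when the stem ends in a vowel (*wida*, *sumije*).
The final sound of *kufda* is /a/, which is a vowel, so the suffix is -izi, giving *kufdaizi*.
*atit* — final sound /t/ (a voiceless consonant) → -a → *atita*.
*lub*: final sound = /b/, a voiced consonant → -umu → *lubumu*.

kufdaizi, atita, lubumu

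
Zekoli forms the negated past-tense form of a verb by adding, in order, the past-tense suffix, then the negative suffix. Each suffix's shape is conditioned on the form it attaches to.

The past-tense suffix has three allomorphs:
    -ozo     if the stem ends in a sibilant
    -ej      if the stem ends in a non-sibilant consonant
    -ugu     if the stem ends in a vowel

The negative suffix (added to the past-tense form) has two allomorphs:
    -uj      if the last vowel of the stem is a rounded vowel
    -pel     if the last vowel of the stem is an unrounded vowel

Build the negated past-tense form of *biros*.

Since the final sound of *biros* is /s/ (a sibilant), it takes -ozo, giving *birosozo*.
Since the last vowel of the past-tense form *birosozo* is /o/ (a rounded vowel), it takes -uj, giving *birosozouj*.

birosozouj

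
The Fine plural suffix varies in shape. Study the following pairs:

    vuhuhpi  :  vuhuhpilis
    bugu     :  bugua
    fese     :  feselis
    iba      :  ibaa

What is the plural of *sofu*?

Looking at the last vowel of each stem: -lis when the last vowel of the stem is a front vowel (*vuhuhpi*, *fese*); -a when the last vowel of the stem is a back vowel (*bugu*, *iba*).
*sofu*: last vowel = /u/, a back vowel → -a → *sofua*.

sofua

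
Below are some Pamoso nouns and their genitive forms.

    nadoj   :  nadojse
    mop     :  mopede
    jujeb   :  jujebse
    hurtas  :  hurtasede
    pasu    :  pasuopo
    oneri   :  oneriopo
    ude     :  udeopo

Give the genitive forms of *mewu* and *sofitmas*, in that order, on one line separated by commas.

mewuopo, sofitmasede

The suffix is conditioned by the final sound: -ede when the stem ends in a voiceless consonant (*mop*, *hurtas*); -se when the stem ends in a voiced consonant (*nadoj*, *jujeb*); -opo when the stem ends in a vowel (*pasu*, *oneri*, *ude*).
*mewu*: final sound = /u/, a vowel → -opo → *mewuopo*.
*sofitmas* — final sound /s/ (a voiceless consonant) → -ede → *sofitmasede*.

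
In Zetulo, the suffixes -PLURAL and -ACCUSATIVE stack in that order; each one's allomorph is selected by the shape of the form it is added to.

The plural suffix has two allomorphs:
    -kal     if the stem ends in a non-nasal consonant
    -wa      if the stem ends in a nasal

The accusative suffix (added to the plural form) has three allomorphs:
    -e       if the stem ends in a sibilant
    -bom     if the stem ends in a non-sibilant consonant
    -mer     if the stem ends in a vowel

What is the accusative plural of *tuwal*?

tuwalkalbom

*tuwal* — final consonant /l/ (non-nasal) → -kal → *tuwalkal*.
The plural form *tuwalkal* — final sound /l/ (a non-sibilant consonant) → -bom → *tuwalkalbom*.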